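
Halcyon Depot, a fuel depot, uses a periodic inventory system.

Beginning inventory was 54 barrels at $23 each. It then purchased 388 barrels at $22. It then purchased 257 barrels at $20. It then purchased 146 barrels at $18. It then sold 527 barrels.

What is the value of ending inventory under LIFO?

Ending inventory = $7,050

Sale 1 (527) [LIFO — newest first]: 146 @ $18 + 257 @ $20 + 124 @ $22 = $10,496
Ending inventory: 54 @ $23 + 264 @ $22 = $7,050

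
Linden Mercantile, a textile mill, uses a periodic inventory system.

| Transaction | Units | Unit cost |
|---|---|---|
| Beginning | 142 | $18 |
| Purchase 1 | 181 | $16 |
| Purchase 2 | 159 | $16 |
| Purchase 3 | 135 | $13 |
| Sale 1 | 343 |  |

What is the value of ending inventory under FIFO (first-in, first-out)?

Sale 1 (343) [FIFO — oldest first]: 142 @ $18 + 181 @ $16 + 20 @ $16 = $5,772
Ending inventory: 139 @ $16 + 135 @ $13 = $3,979

Ending inventory = $3,979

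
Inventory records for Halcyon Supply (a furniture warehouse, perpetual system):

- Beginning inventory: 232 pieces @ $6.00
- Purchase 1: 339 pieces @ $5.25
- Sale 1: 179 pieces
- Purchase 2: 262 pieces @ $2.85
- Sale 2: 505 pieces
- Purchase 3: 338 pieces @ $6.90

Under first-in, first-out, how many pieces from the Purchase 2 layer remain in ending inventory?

149

Sale 1 (179) [FIFO — oldest first]: 179 @ $6.00 = $1,074.00
Sale 2 (505) [FIFO — oldest first]: 53 @ $6.00 + 339 @ $5.25 + 113 @ $2.85 = $2,419.80
Total COGS = $1,074.00 + $2,419.80 = $3,493.80
Ending inventory: 149 @ $2.85 + 338 @ $6.90 = $2,756.85
Check: goods available $6,250.65 = COGS $3,493.80 + ending $2,756.85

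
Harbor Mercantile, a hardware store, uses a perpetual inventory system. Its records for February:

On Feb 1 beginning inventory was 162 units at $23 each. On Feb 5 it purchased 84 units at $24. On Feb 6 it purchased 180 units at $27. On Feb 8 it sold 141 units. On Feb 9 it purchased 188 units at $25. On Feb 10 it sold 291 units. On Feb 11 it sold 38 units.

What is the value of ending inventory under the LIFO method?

Feb 8, 141 sold [LIFO — newest first]: 141 @ $27 = $3,807
Feb 10, 291 sold [LIFO — newest first]: 188 @ $25 + 39 @ $27 + 64 @ $24 = $7,289
Feb 11, 38 sold [LIFO — newest first]: 20 @ $24 + 18 @ $23 = $894
Total COGS = $3,807 + $7,289 + $894 = $11,990
Ending inventory: 144 @ $23 = $3,312

Ending inventory = $3,312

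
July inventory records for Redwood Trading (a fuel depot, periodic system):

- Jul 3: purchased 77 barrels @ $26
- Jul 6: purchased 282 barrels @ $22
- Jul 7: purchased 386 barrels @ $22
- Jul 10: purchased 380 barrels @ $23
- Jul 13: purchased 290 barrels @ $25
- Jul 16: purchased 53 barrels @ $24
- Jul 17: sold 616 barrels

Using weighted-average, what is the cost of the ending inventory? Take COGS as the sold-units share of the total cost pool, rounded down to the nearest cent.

Jul 17, sell 616: 616/1468 × $33,960.00 → $14,250.24
Ending inventory (cost pool remaining) = $19,709.76

Ending inventory = $19,709.76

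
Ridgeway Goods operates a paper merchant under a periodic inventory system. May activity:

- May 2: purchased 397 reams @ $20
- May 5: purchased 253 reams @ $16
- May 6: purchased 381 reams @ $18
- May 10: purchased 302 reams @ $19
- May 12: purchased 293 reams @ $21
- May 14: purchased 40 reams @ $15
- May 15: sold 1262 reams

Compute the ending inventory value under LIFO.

Ending inventory = $8,052

May 15, 1262 sold [LIFO — newest first]: 40 @ $15 + 293 @ $21 + 302 @ $19 + 381 @ $18 + 246 @ $16 = $23,285
Ending inventory: 397 @ $20 + 7 @ $16 = $8,052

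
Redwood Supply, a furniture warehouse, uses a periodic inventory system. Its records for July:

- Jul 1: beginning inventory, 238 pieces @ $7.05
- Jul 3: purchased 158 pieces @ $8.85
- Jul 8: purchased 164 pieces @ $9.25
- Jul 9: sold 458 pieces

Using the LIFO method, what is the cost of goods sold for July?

Jul 9, 458 sold [LIFO — newest first]: 164 @ $9.25 + 158 @ $8.85 + 136 @ $7.05 = $3,874.10
Ending inventory: 102 @ $7.05 = $719.10

COGS = $3,874.10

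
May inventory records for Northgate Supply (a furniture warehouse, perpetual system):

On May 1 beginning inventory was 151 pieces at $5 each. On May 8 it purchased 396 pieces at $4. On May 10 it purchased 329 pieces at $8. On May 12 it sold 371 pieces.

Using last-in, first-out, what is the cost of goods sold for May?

COGS = $2,800

May 12, 371 sold [LIFO — newest first]: 329 @ $8 + 42 @ $4 = $2,800
Ending inventory: 151 @ $5 + 354 @ $4 = $2,171
Check: goods available $4,971 = COGS $2,800 + ending $2,171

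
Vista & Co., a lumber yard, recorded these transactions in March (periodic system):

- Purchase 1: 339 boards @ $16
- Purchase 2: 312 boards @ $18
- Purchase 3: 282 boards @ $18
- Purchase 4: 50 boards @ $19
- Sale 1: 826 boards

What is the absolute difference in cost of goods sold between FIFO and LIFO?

FIFO COGS: 339 @ $16 + 312 @ $18 + 175 @ $18 = $14,190
LIFO COGS: 50 @ $19 + 282 @ $18 + 312 @ $18 + 182 @ $16 = $14,554
Difference = |$14,190 − $14,554| = $364

$364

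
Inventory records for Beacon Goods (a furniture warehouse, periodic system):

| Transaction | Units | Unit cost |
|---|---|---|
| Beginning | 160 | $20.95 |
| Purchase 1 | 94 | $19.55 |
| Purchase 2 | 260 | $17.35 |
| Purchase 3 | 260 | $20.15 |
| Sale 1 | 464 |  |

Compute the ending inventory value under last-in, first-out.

Sale 1 (464) [LIFO — newest first]: 260 @ $20.15 + 204 @ $17.35 = $8,778.40
Ending inventory: 160 @ $20.95 + 94 @ $19.55 + 56 @ $17.35 = $6,161.30

Ending inventory = $6,161.30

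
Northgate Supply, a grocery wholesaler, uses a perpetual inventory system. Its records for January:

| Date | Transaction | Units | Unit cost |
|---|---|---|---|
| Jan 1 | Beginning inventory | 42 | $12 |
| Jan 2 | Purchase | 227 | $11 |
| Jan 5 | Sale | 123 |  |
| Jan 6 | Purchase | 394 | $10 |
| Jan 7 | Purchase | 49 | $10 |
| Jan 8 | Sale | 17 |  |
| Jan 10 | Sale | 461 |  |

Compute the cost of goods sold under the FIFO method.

Jan 5, 123 sold [FIFO — oldest first]: 42 @ $12 + 81 @ $11 = $1,395
Jan 8, 17 sold [FIFO — oldest first]: 17 @ $11 = $187
Jan 10, 461 sold [FIFO — oldest first]: 129 @ $11 + 332 @ $10 = $4,739
Total COGS = $1,395 + $187 + $4,739 = $6,321
Ending inventory: 62 @ $10 + 49 @ $10 = $1,110
Check: goods available $7,431 = COGS $6,321 + ending $1,110

COGS = $6,321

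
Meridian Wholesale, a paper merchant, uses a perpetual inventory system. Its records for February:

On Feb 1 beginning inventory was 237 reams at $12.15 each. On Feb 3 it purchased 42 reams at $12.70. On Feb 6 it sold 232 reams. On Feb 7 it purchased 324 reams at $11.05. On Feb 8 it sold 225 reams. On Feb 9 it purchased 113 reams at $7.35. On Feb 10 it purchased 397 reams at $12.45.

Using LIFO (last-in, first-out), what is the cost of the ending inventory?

Feb 6, 232 sold [LIFO — newest first]: 42 @ $12.70 + 190 @ $12.15 = $2,841.90
Feb 8, 225 sold [LIFO — newest first]: 225 @ $11.05 = $2,486.25
Total COGS = $2,841.90 + $2,486.25 = $5,328.15
Ending inventory: 47 @ $12.15 + 99 @ $11.05 + 113 @ $7.35 + 397 @ $12.45 = $7,438.20
Check: goods available $12,766.35 = COGS $5,328.15 + ending $7,438.20

Ending inventory = $7,438.20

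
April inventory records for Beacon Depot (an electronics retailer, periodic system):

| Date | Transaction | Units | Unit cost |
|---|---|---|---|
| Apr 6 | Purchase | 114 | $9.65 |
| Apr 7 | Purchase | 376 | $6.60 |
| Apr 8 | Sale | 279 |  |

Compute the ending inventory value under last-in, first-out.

Apr 8, 279 sold [LIFO — newest first]: 279 @ $6.60 = $1,841.40
Ending inventory: 114 @ $9.65 + 97 @ $6.60 = $1,740.30
Check: goods available $3,581.70 = COGS $1,841.40 + ending $1,740.30

Ending inventory = $1,740.30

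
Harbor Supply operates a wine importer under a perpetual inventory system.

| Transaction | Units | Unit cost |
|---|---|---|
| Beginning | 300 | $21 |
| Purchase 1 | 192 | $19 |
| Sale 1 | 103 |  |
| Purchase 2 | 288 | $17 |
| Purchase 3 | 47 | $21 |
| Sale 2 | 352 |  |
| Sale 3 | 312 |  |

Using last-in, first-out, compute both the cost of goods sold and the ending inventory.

Sale 1 (103) [LIFO — newest first]: 103 @ $19 = $1,957
Sale 2 (352) [LIFO — newest first]: 47 @ $21 + 288 @ $17 + 17 @ $19 = $6,206
Sale 3 (312) [LIFO — newest first]: 72 @ $19 + 240 @ $21 = $6,408
Total COGS = $1,957 + $6,206 + $6,408 = $14,571
Ending inventory: 60 @ $21 = $1,260
Check: goods available $15,831 = COGS $14,571 + ending $1,260

COGS = $14,571; ending inventory = $1,260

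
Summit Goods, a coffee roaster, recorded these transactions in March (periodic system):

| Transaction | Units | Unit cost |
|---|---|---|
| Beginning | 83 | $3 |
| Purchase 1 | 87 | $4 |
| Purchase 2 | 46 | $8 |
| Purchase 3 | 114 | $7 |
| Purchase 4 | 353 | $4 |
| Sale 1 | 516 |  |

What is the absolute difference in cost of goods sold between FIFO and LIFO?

FIFO COGS: 83 @ $3 + 87 @ $4 + 46 @ $8 + 114 @ $7 + 186 @ $4 = $2,507
LIFO COGS: 353 @ $4 + 114 @ $7 + 46 @ $8 + 3 @ $4 = $2,590
Difference = |$2,507 − $2,590| = $83

$83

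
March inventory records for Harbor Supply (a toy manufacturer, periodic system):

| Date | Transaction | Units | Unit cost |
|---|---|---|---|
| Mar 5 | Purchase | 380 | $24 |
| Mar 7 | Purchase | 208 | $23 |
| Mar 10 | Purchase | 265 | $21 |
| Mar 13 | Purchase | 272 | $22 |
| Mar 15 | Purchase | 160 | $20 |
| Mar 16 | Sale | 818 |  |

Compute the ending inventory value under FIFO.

Mar 16, 818 sold [FIFO — oldest first]: 380 @ $24 + 208 @ $23 + 230 @ $21 = $18,734
Ending inventory: 35 @ $21 + 272 @ $22 + 160 @ $20 = $9,919

Ending inventory = $9,919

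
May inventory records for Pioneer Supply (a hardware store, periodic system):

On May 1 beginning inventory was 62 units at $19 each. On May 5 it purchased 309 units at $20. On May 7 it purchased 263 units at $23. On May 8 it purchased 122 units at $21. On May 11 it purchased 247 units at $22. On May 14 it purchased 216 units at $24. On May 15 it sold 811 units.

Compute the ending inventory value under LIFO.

Ending inventory = $8,209

May 15, 811 sold [LIFO — newest first]: 216 @ $24 + 247 @ $22 + 122 @ $21 + 226 @ $23 = $18,378
Ending inventory: 62 @ $19 + 309 @ $20 + 37 @ $23 = $8,209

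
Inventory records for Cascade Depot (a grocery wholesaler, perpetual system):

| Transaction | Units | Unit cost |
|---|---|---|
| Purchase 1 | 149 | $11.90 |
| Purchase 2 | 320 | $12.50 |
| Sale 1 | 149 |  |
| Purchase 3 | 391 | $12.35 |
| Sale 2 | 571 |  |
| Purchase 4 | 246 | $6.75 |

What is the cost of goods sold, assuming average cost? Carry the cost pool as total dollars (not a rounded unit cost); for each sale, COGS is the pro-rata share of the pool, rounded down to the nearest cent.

COGS = $8,875.50

After Purchase 1: 149 on hand, pool $1,773.10 (≈ $11.9000 each)
After Purchase 2: 469 on hand, pool $5,773.10 (≈ $12.3094 each)
Sale 1, sell 149: 149/469 × $5,773.10 → $1,834.09
After Purchase 3: 711 on hand, pool $8,767.86 (≈ $12.3317 each)
Sale 2, sell 571: 571/711 × $8,767.86 → $7,041.41
After Purchase 4: 386 on hand, pool $3,386.95 (≈ $8.7745 each)
Total COGS = $1,834.09 + $7,041.41 = $8,875.50
Ending inventory (cost pool remaining) = $3,386.95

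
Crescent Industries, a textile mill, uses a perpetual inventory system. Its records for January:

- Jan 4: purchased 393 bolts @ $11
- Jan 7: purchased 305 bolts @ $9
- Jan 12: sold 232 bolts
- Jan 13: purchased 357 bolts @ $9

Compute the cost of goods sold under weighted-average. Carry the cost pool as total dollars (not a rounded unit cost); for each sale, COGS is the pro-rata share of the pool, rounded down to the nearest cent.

After Jan 4: 393 on hand, pool $4,323.00 (≈ $11.0000 each)
After Jan 7: 698 on hand, pool $7,068.00 (≈ $10.1261 each)
Jan 12, sell 232: 232/698 × $7,068.00 → $2,349.24
After Jan 13: 823 on hand, pool $7,931.76 (≈ $9.6376 each)
Ending inventory (cost pool remaining) = $7,931.76

COGS = $2,349.24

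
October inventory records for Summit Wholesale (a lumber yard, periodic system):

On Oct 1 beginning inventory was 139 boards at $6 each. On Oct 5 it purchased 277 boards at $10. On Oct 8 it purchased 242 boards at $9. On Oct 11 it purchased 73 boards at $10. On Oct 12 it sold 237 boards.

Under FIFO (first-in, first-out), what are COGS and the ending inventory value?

Oct 12, 237 sold [FIFO — oldest first]: 139 @ $6 + 98 @ $10 = $1,814
Ending inventory: 179 @ $10 + 242 @ $9 + 73 @ $10 = $4,698
Check: goods available $6,512 = COGS $1,814 + ending $4,698

COGS = $1,814; ending inventory = $4,698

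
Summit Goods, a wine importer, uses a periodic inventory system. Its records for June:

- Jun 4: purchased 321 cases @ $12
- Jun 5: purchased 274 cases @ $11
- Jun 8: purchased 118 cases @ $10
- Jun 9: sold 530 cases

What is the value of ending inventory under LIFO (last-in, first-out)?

Jun 9, 530 sold [LIFO — newest first]: 118 @ $10 + 274 @ $11 + 138 @ $12 = $5,850
Ending inventory: 183 @ $12 = $2,196
Check: goods available $8,046 = COGS $5,850 + ending $2,196

Ending inventory = $2,196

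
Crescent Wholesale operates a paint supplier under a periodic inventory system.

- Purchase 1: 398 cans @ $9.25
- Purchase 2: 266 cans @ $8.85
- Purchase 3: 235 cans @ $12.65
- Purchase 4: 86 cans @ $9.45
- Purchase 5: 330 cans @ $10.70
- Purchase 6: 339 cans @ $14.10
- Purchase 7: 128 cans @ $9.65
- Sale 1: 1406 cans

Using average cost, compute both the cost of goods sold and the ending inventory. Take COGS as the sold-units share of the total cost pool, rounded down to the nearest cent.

Sale 1, sell 1406: 1406/1782 × $19,367.15 → $15,280.70
Ending inventory (cost pool remaining) = $4,086.45

COGS = $15,280.70; ending inventory = $4,086.45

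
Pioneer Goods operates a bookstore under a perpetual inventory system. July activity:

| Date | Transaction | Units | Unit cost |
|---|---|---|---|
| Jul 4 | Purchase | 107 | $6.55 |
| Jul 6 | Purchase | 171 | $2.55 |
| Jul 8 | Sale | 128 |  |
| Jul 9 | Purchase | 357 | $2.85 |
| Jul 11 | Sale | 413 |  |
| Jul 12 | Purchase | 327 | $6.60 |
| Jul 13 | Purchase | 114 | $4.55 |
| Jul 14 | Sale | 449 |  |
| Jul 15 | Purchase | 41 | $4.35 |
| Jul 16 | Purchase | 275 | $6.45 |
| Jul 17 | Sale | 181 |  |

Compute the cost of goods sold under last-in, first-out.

COGS = $5,435.40

Jul 8, 128 sold [LIFO — newest first]: 128 @ $2.55 = $326.40
Jul 11, 413 sold [LIFO — newest first]: 357 @ $2.85 + 43 @ $2.55 + 13 @ $6.55 = $1,212.25
Jul 14, 449 sold [LIFO — newest first]: 114 @ $4.55 + 327 @ $6.60 + 8 @ $6.55 = $2,729.30
Jul 17, 181 sold [LIFO — newest first]: 181 @ $6.45 = $1,167.45
Total COGS = $326.40 + $1,212.25 + $2,729.30 + $1,167.45 = $5,435.40
Ending inventory: 86 @ $6.55 + 41 @ $4.35 + 94 @ $6.45 = $1,347.95
Check: goods available $6,783.35 = COGS $5,435.40 + ending $1,347.95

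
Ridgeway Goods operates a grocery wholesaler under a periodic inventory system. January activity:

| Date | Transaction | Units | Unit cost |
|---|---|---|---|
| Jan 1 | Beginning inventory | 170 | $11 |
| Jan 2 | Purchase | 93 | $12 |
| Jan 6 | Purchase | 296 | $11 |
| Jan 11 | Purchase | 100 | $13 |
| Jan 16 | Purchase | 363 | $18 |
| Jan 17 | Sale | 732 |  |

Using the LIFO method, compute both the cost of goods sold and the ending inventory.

Jan 17, 732 sold [LIFO — newest first]: 363 @ $18 + 100 @ $13 + 269 @ $11 = $10,793
Ending inventory: 170 @ $11 + 93 @ $12 + 27 @ $11 = $3,283

COGS = $10,793; ending inventory = $3,283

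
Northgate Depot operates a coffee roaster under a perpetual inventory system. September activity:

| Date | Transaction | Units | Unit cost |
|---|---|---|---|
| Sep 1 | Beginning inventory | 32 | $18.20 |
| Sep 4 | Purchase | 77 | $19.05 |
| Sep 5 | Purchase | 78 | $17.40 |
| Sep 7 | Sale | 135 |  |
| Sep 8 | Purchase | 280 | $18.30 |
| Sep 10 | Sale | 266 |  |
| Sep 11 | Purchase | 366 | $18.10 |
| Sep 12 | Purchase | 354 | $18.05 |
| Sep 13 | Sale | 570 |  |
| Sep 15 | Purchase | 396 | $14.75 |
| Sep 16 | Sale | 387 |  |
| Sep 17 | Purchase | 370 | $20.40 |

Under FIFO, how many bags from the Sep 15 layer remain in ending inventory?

225

Sep 7, 135 sold [FIFO — oldest first]: 32 @ $18.20 + 77 @ $19.05 + 26 @ $17.40 = $2,501.65
Sep 10, 266 sold [FIFO — oldest first]: 52 @ $17.40 + 214 @ $18.30 = $4,821.00
Sep 13, 570 sold [FIFO — oldest first]: 66 @ $18.30 + 366 @ $18.10 + 138 @ $18.05 = $10,323.30
Sep 16, 387 sold [FIFO — oldest first]: 216 @ $18.05 + 171 @ $14.75 = $6,421.05
Total COGS = $2,501.65 + $4,821.00 + $10,323.30 + $6,421.05 = $24,067.00
Ending inventory: 225 @ $14.75 + 370 @ $20.40 = $10,866.75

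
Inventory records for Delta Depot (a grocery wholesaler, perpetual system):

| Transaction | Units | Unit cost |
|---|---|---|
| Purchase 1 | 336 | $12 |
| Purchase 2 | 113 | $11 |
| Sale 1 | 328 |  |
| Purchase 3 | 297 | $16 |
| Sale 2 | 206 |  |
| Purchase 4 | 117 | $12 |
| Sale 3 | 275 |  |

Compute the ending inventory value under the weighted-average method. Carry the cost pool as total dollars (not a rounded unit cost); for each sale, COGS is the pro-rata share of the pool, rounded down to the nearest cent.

Ending inventory = $744.37

After Purchase 1: 336 on hand, pool $4,032.00 (≈ $12.0000 each)
After Purchase 2: 449 on hand, pool $5,275.00 (≈ $11.7483 each)
Sale 1, sell 328: 328/449 × $5,275.00 → $3,853.45
After Purchase 3: 418 on hand, pool $6,173.55 (≈ $14.7693 each)
Sale 2, sell 206: 206/418 × $6,173.55 → $3,042.46
After Purchase 4: 329 on hand, pool $4,535.09 (≈ $13.7845 each)
Sale 3, sell 275: 275/329 × $4,535.09 → $3,790.72
Total COGS = $3,853.45 + $3,042.46 + $3,790.72 = $10,686.63
Ending inventory (cost pool remaining) = $744.37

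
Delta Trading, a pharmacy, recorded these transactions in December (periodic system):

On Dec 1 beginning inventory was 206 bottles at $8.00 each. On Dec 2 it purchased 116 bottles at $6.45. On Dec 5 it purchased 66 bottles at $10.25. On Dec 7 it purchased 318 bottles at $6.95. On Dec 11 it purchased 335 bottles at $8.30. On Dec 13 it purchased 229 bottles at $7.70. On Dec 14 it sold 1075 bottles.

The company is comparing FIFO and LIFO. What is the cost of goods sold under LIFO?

COGS = $8,266.60

FIFO COGS: 206 @ $8.00 + 116 @ $6.45 + 66 @ $10.25 + 318 @ $6.95 + 335 @ $8.30 + 34 @ $7.70 = $8,325.10
LIFO COGS: 229 @ $7.70 + 335 @ $8.30 + 318 @ $6.95 + 66 @ $10.25 + 116 @ $6.45 + 11 @ $8.00 = $8,266.60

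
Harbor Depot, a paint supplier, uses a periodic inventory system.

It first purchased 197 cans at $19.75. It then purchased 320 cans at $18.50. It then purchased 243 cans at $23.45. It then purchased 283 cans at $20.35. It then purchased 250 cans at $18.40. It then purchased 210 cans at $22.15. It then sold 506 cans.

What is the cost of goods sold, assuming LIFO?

Sale 1 (506) [LIFO — newest first]: 210 @ $22.15 + 250 @ $18.40 + 46 @ $20.35 = $10,187.60
Ending inventory: 197 @ $19.75 + 320 @ $18.50 + 243 @ $23.45 + 237 @ $20.35 = $20,332.05
Check: goods available $30,519.65 = COGS $10,187.60 + ending $20,332.05

COGS = $10,187.60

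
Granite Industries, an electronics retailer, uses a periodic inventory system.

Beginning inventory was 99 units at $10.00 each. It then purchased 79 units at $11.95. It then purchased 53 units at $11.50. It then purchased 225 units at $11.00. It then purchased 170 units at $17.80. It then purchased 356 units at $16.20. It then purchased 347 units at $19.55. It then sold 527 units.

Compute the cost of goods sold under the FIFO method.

COGS = $6,282.35

Sale 1 (527) [FIFO — oldest first]: 99 @ $10.00 + 79 @ $11.95 + 53 @ $11.50 + 225 @ $11.00 + 71 @ $17.80 = $6,282.35
Ending inventory: 99 @ $17.80 + 356 @ $16.20 + 347 @ $19.55 = $14,313.25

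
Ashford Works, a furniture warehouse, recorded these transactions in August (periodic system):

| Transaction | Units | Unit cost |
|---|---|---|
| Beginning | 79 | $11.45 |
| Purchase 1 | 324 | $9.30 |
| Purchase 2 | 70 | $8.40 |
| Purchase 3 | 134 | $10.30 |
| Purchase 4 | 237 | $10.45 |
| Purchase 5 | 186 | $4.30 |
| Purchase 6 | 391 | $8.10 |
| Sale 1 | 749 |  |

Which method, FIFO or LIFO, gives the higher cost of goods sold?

FIFO COGS: 79 @ $11.45 + 324 @ $9.30 + 70 @ $8.40 + 134 @ $10.30 + 142 @ $10.45 = $7,369.85
LIFO COGS: 391 @ $8.10 + 186 @ $4.30 + 172 @ $10.45 = $5,764.30

FIFO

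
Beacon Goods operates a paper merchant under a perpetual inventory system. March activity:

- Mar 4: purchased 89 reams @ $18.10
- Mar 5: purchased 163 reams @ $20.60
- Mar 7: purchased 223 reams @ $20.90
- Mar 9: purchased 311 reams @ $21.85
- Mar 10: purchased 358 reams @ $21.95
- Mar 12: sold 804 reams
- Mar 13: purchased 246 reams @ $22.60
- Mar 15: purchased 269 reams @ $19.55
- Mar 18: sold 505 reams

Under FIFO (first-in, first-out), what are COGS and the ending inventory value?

COGS = $28,011.85; ending inventory = $7,089.55

Mar 12, 804 sold [FIFO — oldest first]: 89 @ $18.10 + 163 @ $20.60 + 223 @ $20.90 + 311 @ $21.85 + 18 @ $21.95 = $16,819.85
Mar 18, 505 sold [FIFO — oldest first]: 340 @ $21.95 + 165 @ $22.60 = $11,192.00
Total COGS = $16,819.85 + $11,192.00 = $28,011.85
Ending inventory: 81 @ $22.60 + 269 @ $19.55 = $7,089.55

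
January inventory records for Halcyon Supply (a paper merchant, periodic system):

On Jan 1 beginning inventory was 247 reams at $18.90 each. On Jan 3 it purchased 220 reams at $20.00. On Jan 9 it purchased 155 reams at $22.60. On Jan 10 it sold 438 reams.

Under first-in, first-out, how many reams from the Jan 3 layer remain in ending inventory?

29

Jan 10, 438 sold [FIFO — oldest first]: 247 @ $18.90 + 191 @ $20.00 = $8,488.30
Ending inventory: 29 @ $20.00 + 155 @ $22.60 = $4,083.00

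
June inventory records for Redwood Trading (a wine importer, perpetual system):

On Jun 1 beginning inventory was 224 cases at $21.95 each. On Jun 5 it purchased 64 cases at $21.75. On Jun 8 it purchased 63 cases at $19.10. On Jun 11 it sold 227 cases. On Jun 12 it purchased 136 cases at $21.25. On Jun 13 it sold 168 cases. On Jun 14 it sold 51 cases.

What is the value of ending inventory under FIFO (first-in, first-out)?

Ending inventory = $871.25

Jun 11, 227 sold [FIFO — oldest first]: 224 @ $21.95 + 3 @ $21.75 = $4,982.05
Jun 13, 168 sold [FIFO — oldest first]: 61 @ $21.75 + 63 @ $19.10 + 44 @ $21.25 = $3,465.05
Jun 14, 51 sold [FIFO — oldest first]: 51 @ $21.25 = $1,083.75
Total COGS = $4,982.05 + $3,465.05 + $1,083.75 = $9,530.85
Ending inventory: 41 @ $21.25 = $871.25
Check: goods available $10,402.10 = COGS $9,530.85 + ending $871.25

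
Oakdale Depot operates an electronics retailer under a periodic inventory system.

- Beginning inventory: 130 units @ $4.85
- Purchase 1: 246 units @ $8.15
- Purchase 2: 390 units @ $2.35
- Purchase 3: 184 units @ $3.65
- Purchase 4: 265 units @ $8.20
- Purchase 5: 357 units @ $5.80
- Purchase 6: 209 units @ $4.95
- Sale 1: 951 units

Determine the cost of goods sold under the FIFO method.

Sale 1 (951) [FIFO — oldest first]: 130 @ $4.85 + 246 @ $8.15 + 390 @ $2.35 + 184 @ $3.65 + 1 @ $8.20 = $4,231.70
Ending inventory: 264 @ $8.20 + 357 @ $5.80 + 209 @ $4.95 = $5,269.95
Check: goods available $9,501.65 = COGS $4,231.70 + ending $5,269.95

COGS = $4,231.70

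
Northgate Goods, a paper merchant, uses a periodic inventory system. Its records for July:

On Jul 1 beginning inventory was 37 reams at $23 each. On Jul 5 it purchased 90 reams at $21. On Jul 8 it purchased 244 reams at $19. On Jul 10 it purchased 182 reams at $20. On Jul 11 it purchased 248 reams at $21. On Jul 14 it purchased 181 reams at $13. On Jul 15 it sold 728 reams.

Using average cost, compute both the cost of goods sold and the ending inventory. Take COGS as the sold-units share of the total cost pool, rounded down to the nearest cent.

COGS = $13,772.69; ending inventory = $4,805.31

Jul 15, sell 728: 728/982 × $18,578.00 → $13,772.69
Ending inventory (cost pool remaining) = $4,805.31
Check: goods available $18,578.00 = COGS $13,772.69 + ending $4,805.31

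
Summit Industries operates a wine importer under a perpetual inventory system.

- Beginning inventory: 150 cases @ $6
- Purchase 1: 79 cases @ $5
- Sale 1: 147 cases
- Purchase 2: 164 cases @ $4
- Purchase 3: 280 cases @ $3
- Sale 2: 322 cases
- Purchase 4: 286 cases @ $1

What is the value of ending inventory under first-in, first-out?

Ending inventory = $898

Sale 1 (147) [FIFO — oldest first]: 147 @ $6 = $882
Sale 2 (322) [FIFO — oldest first]: 3 @ $6 + 79 @ $5 + 164 @ $4 + 76 @ $3 = $1,297
Total COGS = $882 + $1,297 = $2,179
Ending inventory: 204 @ $3 + 286 @ $1 = $898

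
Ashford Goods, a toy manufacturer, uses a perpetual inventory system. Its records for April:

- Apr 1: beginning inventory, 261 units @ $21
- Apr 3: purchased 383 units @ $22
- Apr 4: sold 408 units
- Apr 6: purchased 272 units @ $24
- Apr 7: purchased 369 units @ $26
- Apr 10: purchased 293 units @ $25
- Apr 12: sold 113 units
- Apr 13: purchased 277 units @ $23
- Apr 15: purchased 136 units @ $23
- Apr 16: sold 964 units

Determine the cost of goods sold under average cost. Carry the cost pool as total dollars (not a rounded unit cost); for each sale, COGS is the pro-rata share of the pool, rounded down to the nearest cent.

COGS = $34,707.06

After Apr 1: 261 on hand, pool $5,481.00 (≈ $21.0000 each)
After Apr 3: 644 on hand, pool $13,907.00 (≈ $21.5947 each)
Apr 4, sell 408: 408/644 × $13,907.00 → $8,810.64
After Apr 6: 508 on hand, pool $11,624.36 (≈ $22.8826 each)
After Apr 7: 877 on hand, pool $21,218.36 (≈ $24.1943 each)
After Apr 10: 1170 on hand, pool $28,543.36 (≈ $24.3960 each)
Apr 12, sell 113: 113/1170 × $28,543.36 → $2,756.75
After Apr 13: 1334 on hand, pool $32,157.61 (≈ $24.1062 each)
After Apr 15: 1470 on hand, pool $35,285.61 (≈ $24.0038 each)
Apr 16, sell 964: 964/1470 × $35,285.61 → $23,139.67
Total COGS = $8,810.64 + $2,756.75 + $23,139.67 = $34,707.06
Ending inventory (cost pool remaining) = $12,145.94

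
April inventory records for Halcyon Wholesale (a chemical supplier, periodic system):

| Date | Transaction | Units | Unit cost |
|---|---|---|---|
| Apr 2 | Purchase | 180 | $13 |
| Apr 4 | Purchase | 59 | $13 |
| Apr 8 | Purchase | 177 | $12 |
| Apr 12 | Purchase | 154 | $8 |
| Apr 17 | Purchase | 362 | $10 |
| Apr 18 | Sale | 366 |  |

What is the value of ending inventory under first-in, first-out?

Apr 18, 366 sold [FIFO — oldest first]: 180 @ $13 + 59 @ $13 + 127 @ $12 = $4,631
Ending inventory: 50 @ $12 + 154 @ $8 + 362 @ $10 = $5,452

Ending inventory = $5,452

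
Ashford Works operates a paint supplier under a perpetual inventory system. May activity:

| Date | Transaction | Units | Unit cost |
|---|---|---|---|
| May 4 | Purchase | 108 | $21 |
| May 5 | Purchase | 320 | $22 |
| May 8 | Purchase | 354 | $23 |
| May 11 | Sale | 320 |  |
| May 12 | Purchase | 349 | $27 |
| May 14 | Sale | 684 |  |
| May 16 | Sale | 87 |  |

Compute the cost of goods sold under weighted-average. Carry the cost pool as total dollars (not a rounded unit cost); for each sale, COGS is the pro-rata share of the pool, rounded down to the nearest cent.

COGS = $25,899.76

After May 4: 108 on hand, pool $2,268.00 (≈ $21.0000 each)
After May 5: 428 on hand, pool $9,308.00 (≈ $21.7477 each)
After May 8: 782 on hand, pool $17,450.00 (≈ $22.3146 each)
May 11, sell 320: 320/782 × $17,450.00 → $7,140.66
After May 12: 811 on hand, pool $19,732.34 (≈ $24.3309 each)
May 14, sell 684: 684/811 × $19,732.34 → $16,642.31
May 16, sell 87: 87/127 × $3,090.03 → $2,116.79
Total COGS = $7,140.66 + $16,642.31 + $2,116.79 = $25,899.76
Ending inventory (cost pool remaining) = $973.24
Check: goods available $26,873.00 = COGS $25,899.76 + ending $973.24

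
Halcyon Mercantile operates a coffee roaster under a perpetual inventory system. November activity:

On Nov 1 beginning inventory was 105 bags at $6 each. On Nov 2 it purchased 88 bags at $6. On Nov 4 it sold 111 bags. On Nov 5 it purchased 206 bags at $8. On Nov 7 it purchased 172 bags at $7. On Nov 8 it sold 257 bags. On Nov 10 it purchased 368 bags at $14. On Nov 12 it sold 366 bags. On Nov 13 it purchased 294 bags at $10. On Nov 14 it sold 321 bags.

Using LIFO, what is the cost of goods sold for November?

COGS = $10,842

Nov 4, 111 sold [LIFO — newest first]: 88 @ $6 + 23 @ $6 = $666
Nov 8, 257 sold [LIFO — newest first]: 172 @ $7 + 85 @ $8 = $1,884
Nov 12, 366 sold [LIFO — newest first]: 366 @ $14 = $5,124
Nov 14, 321 sold [LIFO — newest first]: 294 @ $10 + 2 @ $14 + 25 @ $8 = $3,168
Total COGS = $666 + $1,884 + $5,124 + $3,168 = $10,842
Ending inventory: 82 @ $6 + 96 @ $8 = $1,260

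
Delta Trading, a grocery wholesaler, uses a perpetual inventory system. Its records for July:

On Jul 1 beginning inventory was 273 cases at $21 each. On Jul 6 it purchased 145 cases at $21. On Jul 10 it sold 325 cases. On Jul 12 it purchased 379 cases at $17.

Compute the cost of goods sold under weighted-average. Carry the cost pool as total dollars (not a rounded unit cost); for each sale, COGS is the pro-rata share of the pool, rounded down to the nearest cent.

COGS = $6,825.00

After Jul 1: 273 on hand, pool $5,733.00 (≈ $21.0000 each)
After Jul 6: 418 on hand, pool $8,778.00 (≈ $21.0000 each)
Jul 10, sell 325: 325/418 × $8,778.00 → $6,825.00
After Jul 12: 472 on hand, pool $8,396.00 (≈ $17.7881 each)
Ending inventory (cost pool remaining) = $8,396.00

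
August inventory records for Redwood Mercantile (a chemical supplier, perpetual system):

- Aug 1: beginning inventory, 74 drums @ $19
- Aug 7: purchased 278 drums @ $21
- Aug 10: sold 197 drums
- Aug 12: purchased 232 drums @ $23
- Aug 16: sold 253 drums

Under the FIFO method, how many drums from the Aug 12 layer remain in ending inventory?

Aug 10, 197 sold [FIFO — oldest first]: 74 @ $19 + 123 @ $21 = $3,989
Aug 16, 253 sold [FIFO — oldest first]: 155 @ $21 + 98 @ $23 = $5,509
Total COGS = $3,989 + $5,509 = $9,498
Ending inventory: 134 @ $23 = $3,082
Check: goods available $12,580 = COGS $9,498 + ending $3,082

134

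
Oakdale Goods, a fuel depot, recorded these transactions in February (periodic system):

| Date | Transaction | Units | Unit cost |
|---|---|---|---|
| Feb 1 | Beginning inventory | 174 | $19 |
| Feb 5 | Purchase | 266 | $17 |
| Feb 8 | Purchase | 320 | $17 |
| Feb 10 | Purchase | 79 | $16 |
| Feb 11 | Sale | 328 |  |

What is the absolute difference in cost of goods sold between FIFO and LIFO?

$427

FIFO COGS: 174 @ $19 + 154 @ $17 = $5,924
LIFO COGS: 79 @ $16 + 249 @ $17 = $5,497
Difference = |$5,924 − $5,497| = $427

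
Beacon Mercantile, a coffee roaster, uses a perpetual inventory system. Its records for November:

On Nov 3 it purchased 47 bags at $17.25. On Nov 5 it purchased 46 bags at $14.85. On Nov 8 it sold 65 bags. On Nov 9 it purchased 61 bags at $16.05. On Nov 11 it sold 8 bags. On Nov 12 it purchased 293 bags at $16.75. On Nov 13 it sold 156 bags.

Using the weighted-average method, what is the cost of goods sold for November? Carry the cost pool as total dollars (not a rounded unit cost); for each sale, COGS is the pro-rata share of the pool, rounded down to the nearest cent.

COGS = $3,762.00

After Nov 3: 47 on hand, pool $810.75 (≈ $17.2500 each)
After Nov 5: 93 on hand, pool $1,493.85 (≈ $16.0629 each)
Nov 8, sell 65: 65/93 × $1,493.85 → $1,044.08
After Nov 9: 89 on hand, pool $1,428.82 (≈ $16.0542 each)
Nov 11, sell 8: 8/89 × $1,428.82 → $128.43
After Nov 12: 374 on hand, pool $6,208.14 (≈ $16.5993 each)
Nov 13, sell 156: 156/374 × $6,208.14 → $2,589.49
Total COGS = $1,044.08 + $128.43 + $2,589.49 = $3,762.00
Ending inventory (cost pool remaining) = $3,618.65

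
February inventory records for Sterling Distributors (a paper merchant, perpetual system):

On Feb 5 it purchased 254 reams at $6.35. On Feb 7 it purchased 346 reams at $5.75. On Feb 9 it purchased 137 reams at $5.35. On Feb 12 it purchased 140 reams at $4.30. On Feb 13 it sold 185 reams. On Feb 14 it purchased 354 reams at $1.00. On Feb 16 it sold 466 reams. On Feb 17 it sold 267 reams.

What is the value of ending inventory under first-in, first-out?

Feb 13, 185 sold [FIFO — oldest first]: 185 @ $6.35 = $1,174.75
Feb 16, 466 sold [FIFO — oldest first]: 69 @ $6.35 + 346 @ $5.75 + 51 @ $5.35 = $2,700.50
Feb 17, 267 sold [FIFO — oldest first]: 86 @ $5.35 + 140 @ $4.30 + 41 @ $1.00 = $1,103.10
Total COGS = $1,174.75 + $2,700.50 + $1,103.10 = $4,978.35
Ending inventory: 313 @ $1.00 = $313.00

Ending inventory = $313.00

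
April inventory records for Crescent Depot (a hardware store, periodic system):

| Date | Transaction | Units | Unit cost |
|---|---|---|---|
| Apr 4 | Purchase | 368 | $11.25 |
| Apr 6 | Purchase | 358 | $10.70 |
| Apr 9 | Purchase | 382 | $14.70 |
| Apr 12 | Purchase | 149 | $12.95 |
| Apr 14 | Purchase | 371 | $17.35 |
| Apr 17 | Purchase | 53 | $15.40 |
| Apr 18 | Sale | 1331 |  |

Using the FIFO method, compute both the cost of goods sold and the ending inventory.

Apr 18, 1331 sold [FIFO — oldest first]: 368 @ $11.25 + 358 @ $10.70 + 382 @ $14.70 + 149 @ $12.95 + 74 @ $17.35 = $16,799.45
Ending inventory: 297 @ $17.35 + 53 @ $15.40 = $5,969.15
Check: goods available $22,768.60 = COGS $16,799.45 + ending $5,969.15

COGS = $16,799.45; ending inventory = $5,969.15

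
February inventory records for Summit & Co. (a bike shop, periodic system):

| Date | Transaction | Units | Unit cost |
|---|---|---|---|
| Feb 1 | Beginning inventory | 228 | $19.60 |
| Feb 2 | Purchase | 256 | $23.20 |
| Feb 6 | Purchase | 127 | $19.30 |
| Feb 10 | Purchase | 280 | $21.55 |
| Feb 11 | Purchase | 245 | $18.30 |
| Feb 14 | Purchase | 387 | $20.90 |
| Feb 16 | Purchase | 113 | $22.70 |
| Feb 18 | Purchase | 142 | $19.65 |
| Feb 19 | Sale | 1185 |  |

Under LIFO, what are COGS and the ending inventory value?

Feb 19, 1185 sold [LIFO — newest first]: 142 @ $19.65 + 113 @ $22.70 + 387 @ $20.90 + 245 @ $18.30 + 280 @ $21.55 + 18 @ $19.30 = $24,308.60
Ending inventory: 228 @ $19.60 + 256 @ $23.20 + 109 @ $19.30 = $12,511.70

COGS = $24,308.60; ending inventory = $12,511.70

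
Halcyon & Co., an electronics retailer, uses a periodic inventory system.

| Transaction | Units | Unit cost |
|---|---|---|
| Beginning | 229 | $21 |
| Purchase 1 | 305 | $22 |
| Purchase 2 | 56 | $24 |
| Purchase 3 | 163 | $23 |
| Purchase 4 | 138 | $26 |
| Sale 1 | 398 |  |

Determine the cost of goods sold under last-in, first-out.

Sale 1 (398) [LIFO — newest first]: 138 @ $26 + 163 @ $23 + 56 @ $24 + 41 @ $22 = $9,583
Ending inventory: 229 @ $21 + 264 @ $22 = $10,617

COGS = $9,583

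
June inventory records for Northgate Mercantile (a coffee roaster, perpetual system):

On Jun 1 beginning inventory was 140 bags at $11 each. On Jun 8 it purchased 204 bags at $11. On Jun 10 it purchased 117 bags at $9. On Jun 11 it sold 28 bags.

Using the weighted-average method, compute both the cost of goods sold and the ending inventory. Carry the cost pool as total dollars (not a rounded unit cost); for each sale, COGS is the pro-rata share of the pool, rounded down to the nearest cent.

COGS = $293.78; ending inventory = $4,543.22

After Jun 1: 140 on hand, pool $1,540.00 (≈ $11.0000 each)
After Jun 8: 344 on hand, pool $3,784.00 (≈ $11.0000 each)
After Jun 10: 461 on hand, pool $4,837.00 (≈ $10.4924 each)
Jun 11, sell 28: 28/461 × $4,837.00 → $293.78
Ending inventory (cost pool remaining) = $4,543.22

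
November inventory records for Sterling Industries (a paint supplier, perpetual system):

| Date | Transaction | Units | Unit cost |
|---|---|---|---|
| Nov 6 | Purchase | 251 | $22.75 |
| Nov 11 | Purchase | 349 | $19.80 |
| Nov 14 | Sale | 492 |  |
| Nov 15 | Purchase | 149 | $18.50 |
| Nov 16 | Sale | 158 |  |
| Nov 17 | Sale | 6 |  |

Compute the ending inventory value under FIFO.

Ending inventory = $1,720.50

Nov 14, 492 sold [FIFO — oldest first]: 251 @ $22.75 + 241 @ $19.80 = $10,482.05
Nov 16, 158 sold [FIFO — oldest first]: 108 @ $19.80 + 50 @ $18.50 = $3,063.40
Nov 17, 6 sold [FIFO — oldest first]: 6 @ $18.50 = $111.00
Total COGS = $10,482.05 + $3,063.40 + $111.00 = $13,656.45
Ending inventory: 93 @ $18.50 = $1,720.50
Check: goods available $15,376.95 = COGS $13,656.45 + ending $1,720.50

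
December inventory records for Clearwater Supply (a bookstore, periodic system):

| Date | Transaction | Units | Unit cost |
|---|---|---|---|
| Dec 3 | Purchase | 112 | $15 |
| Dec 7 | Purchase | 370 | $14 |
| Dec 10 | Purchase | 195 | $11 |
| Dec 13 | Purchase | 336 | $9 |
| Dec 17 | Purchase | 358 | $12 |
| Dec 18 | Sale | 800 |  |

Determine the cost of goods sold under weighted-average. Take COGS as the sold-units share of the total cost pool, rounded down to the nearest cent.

COGS = $9,525.89

Dec 18, sell 800: 800/1371 × $16,325.00 → $9,525.89
Ending inventory (cost pool remaining) = $6,799.11
Check: goods available $16,325.00 = COGS $9,525.89 + ending $6,799.11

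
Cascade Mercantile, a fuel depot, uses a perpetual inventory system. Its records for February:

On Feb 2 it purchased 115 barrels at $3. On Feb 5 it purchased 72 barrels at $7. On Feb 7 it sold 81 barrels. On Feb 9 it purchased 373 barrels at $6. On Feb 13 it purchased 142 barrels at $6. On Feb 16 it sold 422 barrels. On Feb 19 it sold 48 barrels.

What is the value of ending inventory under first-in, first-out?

Feb 7, 81 sold [FIFO — oldest first]: 81 @ $3 = $243
Feb 16, 422 sold [FIFO — oldest first]: 34 @ $3 + 72 @ $7 + 316 @ $6 = $2,502
Feb 19, 48 sold [FIFO — oldest first]: 48 @ $6 = $288
Total COGS = $243 + $2,502 + $288 = $3,033
Ending inventory: 9 @ $6 + 142 @ $6 = $906
Check: goods available $3,939 = COGS $3,033 + ending $906

Ending inventory = $906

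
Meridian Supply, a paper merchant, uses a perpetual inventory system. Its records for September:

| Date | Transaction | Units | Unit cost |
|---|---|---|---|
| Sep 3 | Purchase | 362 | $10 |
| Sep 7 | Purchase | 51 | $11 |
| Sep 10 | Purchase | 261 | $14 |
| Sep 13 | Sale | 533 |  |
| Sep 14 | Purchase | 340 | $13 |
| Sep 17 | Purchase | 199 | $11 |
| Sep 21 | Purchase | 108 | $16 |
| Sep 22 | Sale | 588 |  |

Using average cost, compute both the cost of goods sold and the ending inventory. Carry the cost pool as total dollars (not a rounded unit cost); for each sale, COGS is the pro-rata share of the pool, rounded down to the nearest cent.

After Sep 3: 362 on hand, pool $3,620.00 (≈ $10.0000 each)
After Sep 7: 413 on hand, pool $4,181.00 (≈ $10.1235 each)
After Sep 10: 674 on hand, pool $7,835.00 (≈ $11.6246 each)
Sep 13, sell 533: 533/674 × $7,835.00 → $6,195.92
After Sep 14: 481 on hand, pool $6,059.08 (≈ $12.5968 each)
After Sep 17: 680 on hand, pool $8,248.08 (≈ $12.1295 each)
After Sep 21: 788 on hand, pool $9,976.08 (≈ $12.6600 each)
Sep 22, sell 588: 588/788 × $9,976.08 → $7,444.08
Total COGS = $6,195.92 + $7,444.08 = $13,640.00
Ending inventory (cost pool remaining) = $2,532.00

COGS = $13,640.00; ending inventory = $2,532.00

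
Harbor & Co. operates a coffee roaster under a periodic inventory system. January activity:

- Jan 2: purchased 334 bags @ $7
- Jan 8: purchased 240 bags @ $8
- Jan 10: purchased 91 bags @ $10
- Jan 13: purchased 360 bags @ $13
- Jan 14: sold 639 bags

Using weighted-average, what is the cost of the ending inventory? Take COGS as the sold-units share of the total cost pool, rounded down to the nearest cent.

Jan 14, sell 639: 639/1025 × $9,848.00 → $6,139.38
Ending inventory (cost pool remaining) = $3,708.62

Ending inventory = $3,708.62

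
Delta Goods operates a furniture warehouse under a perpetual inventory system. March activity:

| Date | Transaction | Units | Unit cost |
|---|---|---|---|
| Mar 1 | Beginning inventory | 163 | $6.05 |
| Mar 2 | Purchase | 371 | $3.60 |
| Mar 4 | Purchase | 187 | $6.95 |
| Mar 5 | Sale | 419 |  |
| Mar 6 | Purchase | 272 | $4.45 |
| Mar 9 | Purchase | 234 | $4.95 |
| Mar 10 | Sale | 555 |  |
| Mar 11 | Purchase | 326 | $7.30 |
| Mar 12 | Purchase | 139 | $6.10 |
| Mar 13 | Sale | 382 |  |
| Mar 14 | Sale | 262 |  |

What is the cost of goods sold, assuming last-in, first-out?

Mar 5, 419 sold [LIFO — newest first]: 187 @ $6.95 + 232 @ $3.60 = $2,134.85
Mar 10, 555 sold [LIFO — newest first]: 234 @ $4.95 + 272 @ $4.45 + 49 @ $3.60 = $2,545.10
Mar 13, 382 sold [LIFO — newest first]: 139 @ $6.10 + 243 @ $7.30 = $2,621.80
Mar 14, 262 sold [LIFO — newest first]: 83 @ $7.30 + 90 @ $3.60 + 89 @ $6.05 = $1,468.35
Total COGS = $2,134.85 + $2,545.10 + $2,621.80 + $1,468.35 = $8,770.10
Ending inventory: 74 @ $6.05 = $447.70

COGS = $8,770.10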